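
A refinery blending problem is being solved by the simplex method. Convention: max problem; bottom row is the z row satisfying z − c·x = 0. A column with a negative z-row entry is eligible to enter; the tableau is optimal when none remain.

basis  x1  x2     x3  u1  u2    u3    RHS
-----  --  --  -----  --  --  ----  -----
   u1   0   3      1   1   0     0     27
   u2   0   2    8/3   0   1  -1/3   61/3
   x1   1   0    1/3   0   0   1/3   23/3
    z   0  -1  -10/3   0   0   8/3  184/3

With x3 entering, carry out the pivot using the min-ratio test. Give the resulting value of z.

347/4

Ratio test on column x3 — row 1: 27/1 = 27; row 2: (61/3)/(8/3) = 61/8; row 3: (23/3)/(1/3) = 23. Minimum is 61/8 at row 2 (u2 leaves); pivot element 8/3.
Pivot on row 2; the z-row RHS becomes 184/3 − (-10/3)·(61/8) = 347/4.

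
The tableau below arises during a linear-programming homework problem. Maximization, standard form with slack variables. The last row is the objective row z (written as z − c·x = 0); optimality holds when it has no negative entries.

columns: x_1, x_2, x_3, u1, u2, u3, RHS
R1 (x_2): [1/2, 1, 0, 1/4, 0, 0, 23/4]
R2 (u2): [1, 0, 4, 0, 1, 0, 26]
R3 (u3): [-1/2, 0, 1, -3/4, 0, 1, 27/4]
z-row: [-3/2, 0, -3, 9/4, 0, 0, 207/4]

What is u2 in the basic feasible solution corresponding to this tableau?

u2 is basic (row 2); its value is the RHS of that row, 26.

26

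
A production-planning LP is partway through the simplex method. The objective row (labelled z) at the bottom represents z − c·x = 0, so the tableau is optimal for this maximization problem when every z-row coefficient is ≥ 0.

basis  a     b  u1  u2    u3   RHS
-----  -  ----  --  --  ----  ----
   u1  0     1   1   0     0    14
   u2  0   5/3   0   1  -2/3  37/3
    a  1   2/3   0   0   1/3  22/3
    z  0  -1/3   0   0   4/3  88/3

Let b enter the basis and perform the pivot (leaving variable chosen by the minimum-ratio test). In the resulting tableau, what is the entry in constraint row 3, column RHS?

12/5

Ratio test on column b — row 1: 14/1 = 14; row 2: (37/3)/(5/3) = 37/5; row 3: (22/3)/(2/3) = 11. Minimum is 37/5 at row 2 (u2 leaves); pivot element 5/3.
Divide row 2 by 5/3; eliminate column b from the other rows.
Row 3 update in column RHS: 22/3 − (2/3)·(37/5) = 12/5.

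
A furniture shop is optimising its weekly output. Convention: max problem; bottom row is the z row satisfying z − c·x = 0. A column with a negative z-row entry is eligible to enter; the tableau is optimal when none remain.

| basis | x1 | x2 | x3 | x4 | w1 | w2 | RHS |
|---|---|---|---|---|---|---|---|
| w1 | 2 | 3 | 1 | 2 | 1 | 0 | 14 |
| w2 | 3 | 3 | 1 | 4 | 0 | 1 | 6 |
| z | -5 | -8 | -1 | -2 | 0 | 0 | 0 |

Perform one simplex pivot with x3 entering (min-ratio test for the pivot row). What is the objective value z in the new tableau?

Ratio test on column x3 — row 1: 14/1 = 14; row 2: 6/1 = 6. Minimum is 6 at row 2 (w2 leaves); pivot element 1.
Pivot on row 2; the z-row RHS becomes 0 − (-1)·6 = 6.

6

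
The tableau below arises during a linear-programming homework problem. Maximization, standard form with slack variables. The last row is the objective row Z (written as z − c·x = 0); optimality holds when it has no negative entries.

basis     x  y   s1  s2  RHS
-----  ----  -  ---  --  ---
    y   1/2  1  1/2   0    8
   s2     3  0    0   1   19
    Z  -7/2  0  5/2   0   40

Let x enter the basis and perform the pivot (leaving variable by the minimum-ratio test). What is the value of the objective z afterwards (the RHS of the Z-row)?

373/6

Ratio test on column x — row 1: 8/(1/2) = 16; row 2: 19/3 = 19/3. Minimum is 19/3 at row 2 (s2 leaves); pivot element 3.
Pivot on row 2; the Z-row RHS becomes 40 − (-7/2)·(19/3) = 373/6.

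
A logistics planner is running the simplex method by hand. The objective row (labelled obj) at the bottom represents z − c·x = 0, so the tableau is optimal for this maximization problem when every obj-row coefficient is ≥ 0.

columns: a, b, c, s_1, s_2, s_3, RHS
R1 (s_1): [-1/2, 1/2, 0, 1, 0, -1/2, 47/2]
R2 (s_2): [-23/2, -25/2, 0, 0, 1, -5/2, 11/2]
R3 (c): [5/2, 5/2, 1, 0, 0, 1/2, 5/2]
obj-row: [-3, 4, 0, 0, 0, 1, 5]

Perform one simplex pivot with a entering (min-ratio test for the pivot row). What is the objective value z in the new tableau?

Ratio test on column a — row 1: entry -1/2 ≤ 0; row 2: entry -23/2 ≤ 0; row 3: (5/2)/(5/2) = 1. Minimum is 1 at row 3 (c leaves); pivot element 5/2.
Pivot on row 3; the obj-row RHS becomes 5 − (-3)·1 = 8.

8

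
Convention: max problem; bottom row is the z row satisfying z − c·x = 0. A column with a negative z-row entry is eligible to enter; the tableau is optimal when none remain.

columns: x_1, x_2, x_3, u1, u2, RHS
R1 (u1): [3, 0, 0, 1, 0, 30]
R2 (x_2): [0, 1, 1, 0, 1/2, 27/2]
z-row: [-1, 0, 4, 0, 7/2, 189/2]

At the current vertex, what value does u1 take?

u1 is basic (row 1); its value is the RHS of that row, 30.

30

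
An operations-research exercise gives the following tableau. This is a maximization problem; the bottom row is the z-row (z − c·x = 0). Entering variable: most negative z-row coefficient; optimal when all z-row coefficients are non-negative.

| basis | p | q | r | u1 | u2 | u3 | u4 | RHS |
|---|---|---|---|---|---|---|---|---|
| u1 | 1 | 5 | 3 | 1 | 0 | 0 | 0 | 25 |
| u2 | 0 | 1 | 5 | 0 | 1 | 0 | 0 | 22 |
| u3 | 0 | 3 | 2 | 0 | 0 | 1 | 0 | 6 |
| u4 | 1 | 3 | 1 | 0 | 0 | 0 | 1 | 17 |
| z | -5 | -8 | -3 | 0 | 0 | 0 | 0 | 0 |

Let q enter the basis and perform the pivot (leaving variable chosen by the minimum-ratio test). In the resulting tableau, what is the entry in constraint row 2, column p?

Ratio test on column q — row 1: 25/5 = 5; row 2: 22/1 = 22; row 3: 6/3 = 2; row 4: 17/3 = 17/3. Minimum is 2 at row 3 (u3 leaves); pivot element 3.
Divide row 3 by 3; eliminate column q from the other rows.
Row 2 update in column p: 0 − 1·0 = 0.

0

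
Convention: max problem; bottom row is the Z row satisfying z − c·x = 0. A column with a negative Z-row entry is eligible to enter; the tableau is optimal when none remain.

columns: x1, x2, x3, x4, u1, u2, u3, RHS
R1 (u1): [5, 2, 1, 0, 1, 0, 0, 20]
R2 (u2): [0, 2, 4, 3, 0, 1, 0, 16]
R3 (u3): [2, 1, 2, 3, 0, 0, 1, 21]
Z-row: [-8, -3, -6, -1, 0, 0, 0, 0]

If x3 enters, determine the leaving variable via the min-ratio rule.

u2

Column x3 entries and ratios — u1: 20/1 = 20; u2: 16/4 = 4; u3: 21/2 = 21/2.
Smallest ratio is 4 in the row of u2, so u2 leaves.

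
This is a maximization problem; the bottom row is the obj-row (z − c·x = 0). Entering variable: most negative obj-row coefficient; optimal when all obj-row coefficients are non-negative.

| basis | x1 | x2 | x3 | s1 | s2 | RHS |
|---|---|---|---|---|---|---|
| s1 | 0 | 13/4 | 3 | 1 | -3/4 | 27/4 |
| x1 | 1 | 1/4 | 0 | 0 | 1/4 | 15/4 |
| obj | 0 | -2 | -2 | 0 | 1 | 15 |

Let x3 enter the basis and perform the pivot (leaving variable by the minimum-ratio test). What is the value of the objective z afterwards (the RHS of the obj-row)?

39/2

Ratio test on column x3 — row 1: (27/4)/3 = 9/4; row 2: entry 0 ≤ 0. Minimum is 9/4 at row 1 (s1 leaves); pivot element 3.
Pivot on row 1; the obj-row RHS becomes 15 − (-2)·(9/4) = 39/2.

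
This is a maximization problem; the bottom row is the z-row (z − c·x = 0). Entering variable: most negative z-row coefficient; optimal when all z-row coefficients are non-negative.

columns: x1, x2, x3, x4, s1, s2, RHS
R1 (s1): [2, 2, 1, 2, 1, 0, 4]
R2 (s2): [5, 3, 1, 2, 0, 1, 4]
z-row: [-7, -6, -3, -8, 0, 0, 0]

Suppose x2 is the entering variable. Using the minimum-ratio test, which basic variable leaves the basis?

s2

Column x2 entries and ratios — s1: 4/2 = 2; s2: 4/3 = 4/3.
Smallest ratio is 4/3 in the row of s2, so s2 leaves.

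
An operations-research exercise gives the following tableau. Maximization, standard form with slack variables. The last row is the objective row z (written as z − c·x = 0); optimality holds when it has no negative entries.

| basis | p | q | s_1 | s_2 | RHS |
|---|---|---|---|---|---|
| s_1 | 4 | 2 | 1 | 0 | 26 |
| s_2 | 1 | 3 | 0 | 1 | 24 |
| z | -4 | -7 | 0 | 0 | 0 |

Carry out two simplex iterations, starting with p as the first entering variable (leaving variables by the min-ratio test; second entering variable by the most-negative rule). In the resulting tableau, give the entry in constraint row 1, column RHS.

Ratio test on column p — row 1: 26/4 = 13/2; row 2: 24/1 = 24. Minimum is 13/2 at row 1 (s_1 leaves); pivot element 4.
Divide row 1 by 4; eliminate column p from the other rows.
Second iteration: most negative z-row entry is -5 in column q, so q enters.
Ratio test on column q — row 1: (13/2)/(1/2) = 13; row 2: (35/2)/(5/2) = 7. Minimum is 7 at row 2 (s_2 leaves); pivot element 5/2.
Divide row 2 by 5/2; eliminate column q from the other rows.
After both pivots, the entry at constraint row 1, column RHS is 3.

3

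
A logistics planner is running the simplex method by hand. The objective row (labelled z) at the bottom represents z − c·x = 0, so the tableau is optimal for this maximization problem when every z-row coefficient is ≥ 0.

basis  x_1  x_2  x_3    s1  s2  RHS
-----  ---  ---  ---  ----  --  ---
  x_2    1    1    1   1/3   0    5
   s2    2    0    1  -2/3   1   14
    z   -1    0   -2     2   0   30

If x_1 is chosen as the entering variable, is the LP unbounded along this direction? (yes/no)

no

Column x_1 has positive entries in row(s) 1, 2, so the ratio test bounds it — not unbounded.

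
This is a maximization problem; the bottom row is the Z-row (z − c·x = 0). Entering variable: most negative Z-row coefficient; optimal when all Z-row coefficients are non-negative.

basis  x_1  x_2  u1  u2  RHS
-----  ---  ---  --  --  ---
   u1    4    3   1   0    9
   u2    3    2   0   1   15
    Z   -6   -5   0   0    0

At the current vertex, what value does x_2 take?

0

x_2 is not in the basis, so in the current basic feasible solution x_2 = 0.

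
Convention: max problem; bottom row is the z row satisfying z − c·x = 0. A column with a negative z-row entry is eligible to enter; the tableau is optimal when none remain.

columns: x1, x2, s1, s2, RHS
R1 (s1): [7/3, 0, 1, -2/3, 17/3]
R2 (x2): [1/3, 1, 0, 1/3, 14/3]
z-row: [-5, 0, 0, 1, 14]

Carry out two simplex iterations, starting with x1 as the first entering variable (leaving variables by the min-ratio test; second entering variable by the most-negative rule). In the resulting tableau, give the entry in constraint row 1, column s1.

Ratio test on column x1 — row 1: (17/3)/(7/3) = 17/7; row 2: (14/3)/(1/3) = 14. Minimum is 17/7 at row 1 (s1 leaves); pivot element 7/3.
Divide row 1 by 7/3; eliminate column x1 from the other rows.
Second iteration: most negative z-row entry is -3/7 in column s2, so s2 enters.
Ratio test on column s2 — row 1: entry -2/7 ≤ 0; row 2: (27/7)/(3/7) = 9. Minimum is 9 at row 2 (x2 leaves); pivot element 3/7.
Divide row 2 by 3/7; eliminate column s2 from the other rows.
After both pivots, the entry at constraint row 1, column s1 is 1/3.

1/3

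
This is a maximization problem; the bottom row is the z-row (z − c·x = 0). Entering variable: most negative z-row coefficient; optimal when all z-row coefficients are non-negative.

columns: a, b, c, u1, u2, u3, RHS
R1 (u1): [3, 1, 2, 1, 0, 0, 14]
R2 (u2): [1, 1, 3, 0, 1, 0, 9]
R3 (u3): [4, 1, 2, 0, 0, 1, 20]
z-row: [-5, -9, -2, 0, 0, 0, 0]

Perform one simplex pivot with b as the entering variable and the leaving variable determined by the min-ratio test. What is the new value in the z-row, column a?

4

Ratio test on column b — row 1: 14/1 = 14; row 2: 9/1 = 9; row 3: 20/1 = 20. Minimum is 9 at row 2 (u2 leaves); pivot element 1.
Divide row 2 by 1; eliminate column b from the other rows.
z-row update in column a: -5 − (-9)·1 = 4.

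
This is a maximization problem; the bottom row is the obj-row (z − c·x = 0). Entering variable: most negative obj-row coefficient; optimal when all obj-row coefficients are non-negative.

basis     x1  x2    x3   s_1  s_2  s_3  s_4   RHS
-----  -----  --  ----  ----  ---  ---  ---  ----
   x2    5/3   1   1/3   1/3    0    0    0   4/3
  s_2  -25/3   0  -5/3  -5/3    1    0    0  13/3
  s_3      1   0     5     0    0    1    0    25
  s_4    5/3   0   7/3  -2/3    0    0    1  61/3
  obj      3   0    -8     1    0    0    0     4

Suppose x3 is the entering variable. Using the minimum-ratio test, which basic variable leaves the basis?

x2

Column x3 entries and ratios — x2: (4/3)/(1/3) = 4; s_2: -5/3 ≤ 0, skip; s_3: 25/5 = 5; s_4: (61/3)/(7/3) = 61/7.
Smallest ratio is 4 in the row of x2, so x2 leaves.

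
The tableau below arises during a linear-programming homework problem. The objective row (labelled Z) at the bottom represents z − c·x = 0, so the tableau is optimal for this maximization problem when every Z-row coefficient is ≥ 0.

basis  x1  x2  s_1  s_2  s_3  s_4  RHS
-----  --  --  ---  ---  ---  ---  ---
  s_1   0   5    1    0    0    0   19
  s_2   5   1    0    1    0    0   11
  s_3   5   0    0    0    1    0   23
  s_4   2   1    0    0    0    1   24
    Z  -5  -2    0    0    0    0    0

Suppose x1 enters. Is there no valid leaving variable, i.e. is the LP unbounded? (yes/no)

no

Column x1 has positive entries in row(s) 2, 3, 4, so the ratio test bounds it — not unbounded.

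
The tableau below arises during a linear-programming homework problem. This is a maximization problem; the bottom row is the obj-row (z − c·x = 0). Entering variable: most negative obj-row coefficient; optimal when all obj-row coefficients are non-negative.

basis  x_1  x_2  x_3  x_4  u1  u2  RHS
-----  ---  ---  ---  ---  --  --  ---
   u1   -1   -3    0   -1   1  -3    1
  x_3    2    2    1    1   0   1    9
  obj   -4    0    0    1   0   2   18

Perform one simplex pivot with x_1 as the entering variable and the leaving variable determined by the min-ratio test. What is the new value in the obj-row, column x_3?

2

Ratio test on column x_1 — row 1: entry -1 ≤ 0; row 2: 9/2 = 9/2. Minimum is 9/2 at row 2 (x_3 leaves); pivot element 2.
Divide row 2 by 2; eliminate column x_1 from the other rows.
obj-row update in column x_3: 0 − (-4)·(1/2) = 2.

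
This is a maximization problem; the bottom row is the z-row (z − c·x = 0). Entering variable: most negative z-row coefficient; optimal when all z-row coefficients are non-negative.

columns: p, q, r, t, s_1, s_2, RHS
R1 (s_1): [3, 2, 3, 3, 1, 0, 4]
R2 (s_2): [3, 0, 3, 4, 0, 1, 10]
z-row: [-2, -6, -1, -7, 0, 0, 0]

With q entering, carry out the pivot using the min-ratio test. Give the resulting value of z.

Ratio test on column q — row 1: 4/2 = 2; row 2: entry 0 ≤ 0. Minimum is 2 at row 1 (s_1 leaves); pivot element 2.
Pivot on row 1; the z-row RHS becomes 0 − (-6)·2 = 12.

12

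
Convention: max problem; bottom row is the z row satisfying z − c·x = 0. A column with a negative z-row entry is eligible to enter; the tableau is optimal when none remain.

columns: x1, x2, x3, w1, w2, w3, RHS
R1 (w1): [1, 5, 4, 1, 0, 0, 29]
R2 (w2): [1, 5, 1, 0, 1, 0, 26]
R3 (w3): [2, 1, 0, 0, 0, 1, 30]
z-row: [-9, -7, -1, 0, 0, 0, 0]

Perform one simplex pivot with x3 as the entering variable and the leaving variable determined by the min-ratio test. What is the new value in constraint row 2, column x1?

Ratio test on column x3 — row 1: 29/4 = 29/4; row 2: 26/1 = 26; row 3: entry 0 ≤ 0. Minimum is 29/4 at row 1 (w1 leaves); pivot element 4.
Divide row 1 by 4; eliminate column x3 from the other rows.
Row 2 update in column x1: 1 − 1·(1/4) = 3/4.

3/4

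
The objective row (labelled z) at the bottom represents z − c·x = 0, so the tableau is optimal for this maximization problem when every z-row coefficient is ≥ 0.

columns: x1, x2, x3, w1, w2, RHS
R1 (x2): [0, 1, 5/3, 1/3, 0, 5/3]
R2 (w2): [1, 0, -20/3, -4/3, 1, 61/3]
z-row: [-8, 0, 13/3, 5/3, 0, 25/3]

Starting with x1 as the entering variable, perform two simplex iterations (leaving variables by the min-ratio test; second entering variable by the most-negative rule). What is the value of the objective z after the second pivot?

220

Ratio test on column x1 — row 1: entry 0 ≤ 0; row 2: (61/3)/1 = 61/3. Minimum is 61/3 at row 2 (w2 leaves); pivot element 1.
Pivot on row 2; the z-row RHS becomes 25/3 − (-8)·(61/3) = 171.
Next entering variable (most negative z-row entry -49): x3.
Ratio test on column x3 — row 1: (5/3)/(5/3) = 1; row 2: entry -20/3 ≤ 0. Minimum is 1 at row 1 (x2 leaves); pivot element 5/3.
After the second pivot the z-row RHS is 171 − (-49)·1 = 220.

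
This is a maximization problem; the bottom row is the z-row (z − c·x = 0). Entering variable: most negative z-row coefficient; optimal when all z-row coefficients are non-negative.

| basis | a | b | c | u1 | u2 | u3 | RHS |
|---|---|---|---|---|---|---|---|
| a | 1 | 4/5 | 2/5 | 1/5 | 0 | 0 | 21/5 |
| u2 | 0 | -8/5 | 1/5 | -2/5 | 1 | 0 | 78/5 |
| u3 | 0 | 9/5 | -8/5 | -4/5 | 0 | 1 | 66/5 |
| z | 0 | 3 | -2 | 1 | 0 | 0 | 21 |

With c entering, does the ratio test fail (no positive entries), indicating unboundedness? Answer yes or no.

no

Column c has positive entries in row(s) 1, 2, so the ratio test bounds it — not unbounded.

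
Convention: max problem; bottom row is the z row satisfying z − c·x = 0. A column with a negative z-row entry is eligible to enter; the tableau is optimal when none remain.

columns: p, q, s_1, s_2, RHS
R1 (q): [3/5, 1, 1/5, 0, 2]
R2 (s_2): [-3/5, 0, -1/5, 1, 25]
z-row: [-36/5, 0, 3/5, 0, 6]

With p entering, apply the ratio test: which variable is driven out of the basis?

q

Column p entries and ratios — q: 2/(3/5) = 10/3; s_2: -3/5 ≤ 0, skip.
Smallest ratio is 10/3 in the row of q, so q leaves.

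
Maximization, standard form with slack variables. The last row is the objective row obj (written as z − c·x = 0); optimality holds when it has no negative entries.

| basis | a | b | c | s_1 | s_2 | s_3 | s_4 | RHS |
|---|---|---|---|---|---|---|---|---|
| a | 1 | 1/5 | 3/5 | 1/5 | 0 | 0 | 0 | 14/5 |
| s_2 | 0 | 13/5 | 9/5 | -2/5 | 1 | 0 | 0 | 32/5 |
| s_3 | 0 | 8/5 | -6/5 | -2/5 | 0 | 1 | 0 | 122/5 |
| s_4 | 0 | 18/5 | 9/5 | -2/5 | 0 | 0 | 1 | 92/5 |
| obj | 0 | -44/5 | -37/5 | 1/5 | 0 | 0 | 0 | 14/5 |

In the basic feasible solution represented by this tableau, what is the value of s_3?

s_3 is basic (row 3); its value is the RHS of that row, 122/5.

122/5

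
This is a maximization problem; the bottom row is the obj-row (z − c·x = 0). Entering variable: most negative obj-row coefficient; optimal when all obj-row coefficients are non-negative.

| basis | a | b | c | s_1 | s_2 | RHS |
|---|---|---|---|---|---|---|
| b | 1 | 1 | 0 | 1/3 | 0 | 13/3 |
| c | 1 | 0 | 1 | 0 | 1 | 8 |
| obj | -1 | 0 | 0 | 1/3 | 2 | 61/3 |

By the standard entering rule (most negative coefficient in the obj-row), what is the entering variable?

Negative obj-row entries: a: -1.
The most negative is -1 in column a, so a enters.

a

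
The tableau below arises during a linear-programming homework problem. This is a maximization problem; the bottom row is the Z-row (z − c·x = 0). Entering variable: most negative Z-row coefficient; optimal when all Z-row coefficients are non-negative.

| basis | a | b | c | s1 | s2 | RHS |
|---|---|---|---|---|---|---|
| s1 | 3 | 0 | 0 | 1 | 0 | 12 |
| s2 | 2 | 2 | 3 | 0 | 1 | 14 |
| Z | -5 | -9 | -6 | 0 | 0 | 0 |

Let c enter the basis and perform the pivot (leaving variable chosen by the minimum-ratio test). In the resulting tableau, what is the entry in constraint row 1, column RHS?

Ratio test on column c — row 1: entry 0 ≤ 0; row 2: 14/3 = 14/3. Minimum is 14/3 at row 2 (s2 leaves); pivot element 3.
Divide row 2 by 3; eliminate column c from the other rows.
Row 1 update in column RHS: 12 − 0·(14/3) = 12.

12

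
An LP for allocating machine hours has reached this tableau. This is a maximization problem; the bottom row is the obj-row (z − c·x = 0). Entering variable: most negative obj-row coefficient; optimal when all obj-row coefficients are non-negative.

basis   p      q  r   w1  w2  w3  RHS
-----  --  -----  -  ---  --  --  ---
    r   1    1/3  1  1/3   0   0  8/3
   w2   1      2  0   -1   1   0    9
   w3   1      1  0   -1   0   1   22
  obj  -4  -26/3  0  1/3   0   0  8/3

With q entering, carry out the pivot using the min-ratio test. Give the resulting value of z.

Ratio test on column q — row 1: (8/3)/(1/3) = 8; row 2: 9/2 = 9/2; row 3: 22/1 = 22. Minimum is 9/2 at row 2 (w2 leaves); pivot element 2.
Pivot on row 2; the obj-row RHS becomes 8/3 − (-26/3)·(9/2) = 125/3.

125/3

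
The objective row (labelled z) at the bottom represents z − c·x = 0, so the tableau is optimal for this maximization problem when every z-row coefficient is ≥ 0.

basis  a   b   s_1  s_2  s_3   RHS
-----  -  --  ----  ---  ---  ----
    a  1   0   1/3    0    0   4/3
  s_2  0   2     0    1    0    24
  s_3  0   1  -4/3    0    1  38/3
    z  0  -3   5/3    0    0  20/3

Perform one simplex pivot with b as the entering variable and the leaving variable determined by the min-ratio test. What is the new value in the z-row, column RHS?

Ratio test on column b — row 1: entry 0 ≤ 0; row 2: 24/2 = 12; row 3: (38/3)/1 = 38/3. Minimum is 12 at row 2 (s_2 leaves); pivot element 2.
Divide row 2 by 2; eliminate column b from the other rows.
z-row update in column RHS: 20/3 − (-3)·12 = 128/3.

128/3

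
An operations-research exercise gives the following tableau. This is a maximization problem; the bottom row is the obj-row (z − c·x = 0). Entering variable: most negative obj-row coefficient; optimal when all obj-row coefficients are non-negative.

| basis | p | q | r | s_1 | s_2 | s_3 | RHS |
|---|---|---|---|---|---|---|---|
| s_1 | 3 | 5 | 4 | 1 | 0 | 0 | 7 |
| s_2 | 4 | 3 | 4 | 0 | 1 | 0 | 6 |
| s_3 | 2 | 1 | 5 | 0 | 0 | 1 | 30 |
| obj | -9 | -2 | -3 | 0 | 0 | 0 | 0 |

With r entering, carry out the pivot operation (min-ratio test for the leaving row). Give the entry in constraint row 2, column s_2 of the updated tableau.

Ratio test on column r — row 1: 7/4 = 7/4; row 2: 6/4 = 3/2; row 3: 30/5 = 6. Minimum is 3/2 at row 2 (s_2 leaves); pivot element 4.
Divide row 2 by 4; eliminate column r from the other rows.
In the new row 2, the s_2 entry is the old entry divided by the pivot: 1/4 = 1/4.

1/4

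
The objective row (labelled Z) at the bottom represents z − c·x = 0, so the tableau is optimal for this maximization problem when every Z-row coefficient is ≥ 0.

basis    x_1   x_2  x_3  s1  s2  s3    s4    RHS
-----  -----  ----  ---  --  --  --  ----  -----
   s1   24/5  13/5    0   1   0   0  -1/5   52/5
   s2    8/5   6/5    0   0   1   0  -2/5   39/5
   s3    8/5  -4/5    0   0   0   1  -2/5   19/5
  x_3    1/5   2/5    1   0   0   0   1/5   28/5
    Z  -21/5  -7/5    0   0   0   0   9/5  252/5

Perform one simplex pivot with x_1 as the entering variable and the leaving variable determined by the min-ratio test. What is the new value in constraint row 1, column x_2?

13/24

Ratio test on column x_1 — row 1: (52/5)/(24/5) = 13/6; row 2: (39/5)/(8/5) = 39/8; row 3: (19/5)/(8/5) = 19/8; row 4: (28/5)/(1/5) = 28. Minimum is 13/6 at row 1 (s1 leaves); pivot element 24/5.
Divide row 1 by 24/5; eliminate column x_1 from the other rows.
In the new row 1, the x_2 entry is the old entry divided by the pivot: (13/5)/(24/5) = 13/24.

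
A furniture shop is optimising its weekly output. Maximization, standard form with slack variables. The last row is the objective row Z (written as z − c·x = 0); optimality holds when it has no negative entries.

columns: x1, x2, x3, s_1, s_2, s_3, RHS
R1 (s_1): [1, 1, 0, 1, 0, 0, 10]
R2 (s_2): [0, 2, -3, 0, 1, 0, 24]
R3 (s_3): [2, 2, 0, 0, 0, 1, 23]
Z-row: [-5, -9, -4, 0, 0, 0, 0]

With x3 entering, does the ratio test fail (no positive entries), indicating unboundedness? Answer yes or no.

Every constraint-row entry in column x3 is ≤ 0, so increasing x3 is unbounded.

yes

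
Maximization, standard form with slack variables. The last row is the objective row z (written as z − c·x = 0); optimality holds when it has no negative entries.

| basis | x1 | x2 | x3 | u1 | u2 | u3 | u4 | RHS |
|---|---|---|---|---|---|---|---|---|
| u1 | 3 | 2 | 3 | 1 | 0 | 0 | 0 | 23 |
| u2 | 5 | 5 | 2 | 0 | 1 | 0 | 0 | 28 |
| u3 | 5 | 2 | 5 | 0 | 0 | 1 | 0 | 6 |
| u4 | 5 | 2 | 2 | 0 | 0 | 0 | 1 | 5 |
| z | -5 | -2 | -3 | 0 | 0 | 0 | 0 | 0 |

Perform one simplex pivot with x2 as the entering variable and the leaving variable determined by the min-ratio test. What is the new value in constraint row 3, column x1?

0

Ratio test on column x2 — row 1: 23/2 = 23/2; row 2: 28/5 = 28/5; row 3: 6/2 = 3; row 4: 5/2 = 5/2. Minimum is 5/2 at row 4 (u4 leaves); pivot element 2.
Divide row 4 by 2; eliminate column x2 from the other rows.
Row 3 update in column x1: 5 − 2·(5/2) = 0.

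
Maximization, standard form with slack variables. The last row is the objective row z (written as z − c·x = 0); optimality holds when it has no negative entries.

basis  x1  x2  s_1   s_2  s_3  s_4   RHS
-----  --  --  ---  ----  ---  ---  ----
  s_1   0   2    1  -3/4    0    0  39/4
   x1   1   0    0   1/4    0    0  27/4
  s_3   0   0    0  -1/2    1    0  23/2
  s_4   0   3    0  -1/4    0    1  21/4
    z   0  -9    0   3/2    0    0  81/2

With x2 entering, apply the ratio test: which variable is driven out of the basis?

s_4

Column x2 entries and ratios — s_1: (39/4)/2 = 39/8; x1: 0 ≤ 0, skip; s_3: 0 ≤ 0, skip; s_4: (21/4)/3 = 7/4.
Smallest ratio is 7/4 in the row of s_4, so s_4 leaves.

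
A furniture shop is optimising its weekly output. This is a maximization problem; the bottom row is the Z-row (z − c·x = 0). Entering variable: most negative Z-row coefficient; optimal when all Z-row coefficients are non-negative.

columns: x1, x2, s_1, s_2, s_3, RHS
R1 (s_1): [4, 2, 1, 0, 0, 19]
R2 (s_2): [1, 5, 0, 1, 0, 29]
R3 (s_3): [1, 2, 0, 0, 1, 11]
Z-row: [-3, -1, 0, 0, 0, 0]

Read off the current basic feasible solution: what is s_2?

s_2 is basic (row 2); its value is the RHS of that row, 29.

29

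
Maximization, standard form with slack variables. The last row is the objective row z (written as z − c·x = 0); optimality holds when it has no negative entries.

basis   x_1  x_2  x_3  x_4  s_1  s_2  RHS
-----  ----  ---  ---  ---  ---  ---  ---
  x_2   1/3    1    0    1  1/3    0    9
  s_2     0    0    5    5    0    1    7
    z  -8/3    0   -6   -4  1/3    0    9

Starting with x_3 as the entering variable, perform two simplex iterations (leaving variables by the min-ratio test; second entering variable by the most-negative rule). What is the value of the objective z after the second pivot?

447/5

Ratio test on column x_3 — row 1: entry 0 ≤ 0; row 2: 7/5 = 7/5. Minimum is 7/5 at row 2 (s_2 leaves); pivot element 5.
Pivot on row 2; the z-row RHS becomes 9 − (-6)·(7/5) = 87/5.
Next entering variable (most negative z-row entry -8/3): x_1.
Ratio test on column x_1 — row 1: 9/(1/3) = 27; row 2: entry 0 ≤ 0. Minimum is 27 at row 1 (x_2 leaves); pivot element 1/3.
After the second pivot the z-row RHS is 87/5 − (-8/3)·27 = 447/5.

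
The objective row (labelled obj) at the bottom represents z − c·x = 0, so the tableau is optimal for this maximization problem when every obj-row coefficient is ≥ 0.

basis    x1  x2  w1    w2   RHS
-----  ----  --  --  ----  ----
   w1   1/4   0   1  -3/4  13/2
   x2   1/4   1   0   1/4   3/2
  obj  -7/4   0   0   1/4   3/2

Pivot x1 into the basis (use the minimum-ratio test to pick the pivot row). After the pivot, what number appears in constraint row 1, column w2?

Ratio test on column x1 — row 1: (13/2)/(1/4) = 26; row 2: (3/2)/(1/4) = 6. Minimum is 6 at row 2 (x2 leaves); pivot element 1/4.
Divide row 2 by 1/4; eliminate column x1 from the other rows.
Row 1 update in column w2: -3/4 − (1/4)·1 = -1.

-1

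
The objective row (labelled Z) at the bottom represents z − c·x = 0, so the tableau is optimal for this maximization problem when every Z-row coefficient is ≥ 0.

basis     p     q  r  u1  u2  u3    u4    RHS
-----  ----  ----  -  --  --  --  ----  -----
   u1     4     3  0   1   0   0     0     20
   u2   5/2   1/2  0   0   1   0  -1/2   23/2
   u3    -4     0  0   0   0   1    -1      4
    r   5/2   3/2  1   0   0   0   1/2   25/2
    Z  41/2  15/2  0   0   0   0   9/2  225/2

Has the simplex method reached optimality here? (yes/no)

yes

Every Z-row coefficient is ≥ 0, so the tableau is optimal.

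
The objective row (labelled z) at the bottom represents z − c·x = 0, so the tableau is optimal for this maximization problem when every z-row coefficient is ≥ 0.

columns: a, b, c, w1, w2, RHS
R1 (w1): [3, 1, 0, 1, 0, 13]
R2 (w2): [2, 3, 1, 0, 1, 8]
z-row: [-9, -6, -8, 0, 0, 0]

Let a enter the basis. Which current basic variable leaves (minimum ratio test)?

Column a entries and ratios — w1: 13/3 = 13/3; w2: 8/2 = 4.
Smallest ratio is 4 in the row of w2, so w2 leaves.

w2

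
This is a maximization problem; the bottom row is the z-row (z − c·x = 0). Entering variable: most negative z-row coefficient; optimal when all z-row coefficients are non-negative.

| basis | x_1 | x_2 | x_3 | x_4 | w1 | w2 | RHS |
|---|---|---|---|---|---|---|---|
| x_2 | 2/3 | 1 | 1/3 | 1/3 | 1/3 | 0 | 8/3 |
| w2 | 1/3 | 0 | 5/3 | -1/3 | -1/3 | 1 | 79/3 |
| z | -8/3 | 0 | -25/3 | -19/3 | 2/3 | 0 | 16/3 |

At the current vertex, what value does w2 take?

79/3

w2 is basic (row 2); its value is the RHS of that row, 79/3.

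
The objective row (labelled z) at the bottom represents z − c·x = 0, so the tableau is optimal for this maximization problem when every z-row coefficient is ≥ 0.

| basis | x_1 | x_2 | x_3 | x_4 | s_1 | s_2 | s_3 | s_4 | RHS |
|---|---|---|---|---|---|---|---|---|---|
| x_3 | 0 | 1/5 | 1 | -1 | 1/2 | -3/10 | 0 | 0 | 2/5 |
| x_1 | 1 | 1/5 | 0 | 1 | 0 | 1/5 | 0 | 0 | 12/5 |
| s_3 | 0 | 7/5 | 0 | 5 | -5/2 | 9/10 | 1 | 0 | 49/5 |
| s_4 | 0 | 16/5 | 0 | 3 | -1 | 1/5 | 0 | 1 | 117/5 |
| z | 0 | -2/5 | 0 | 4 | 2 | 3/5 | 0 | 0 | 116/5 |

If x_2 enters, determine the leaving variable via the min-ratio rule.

Column x_2 entries and ratios — x_3: (2/5)/(1/5) = 2; x_1: (12/5)/(1/5) = 12; s_3: (49/5)/(7/5) = 7; s_4: (117/5)/(16/5) = 117/16.
Smallest ratio is 2 in the row of x_3, so x_3 leaves.

x_3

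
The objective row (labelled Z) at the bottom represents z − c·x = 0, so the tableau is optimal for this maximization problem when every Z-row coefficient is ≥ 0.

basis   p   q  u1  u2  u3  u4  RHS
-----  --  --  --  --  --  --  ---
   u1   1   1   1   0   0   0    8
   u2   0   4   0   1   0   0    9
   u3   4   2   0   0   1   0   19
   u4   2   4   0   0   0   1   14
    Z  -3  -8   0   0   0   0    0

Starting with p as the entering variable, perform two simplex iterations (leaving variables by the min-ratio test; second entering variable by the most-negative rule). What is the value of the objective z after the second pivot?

24

Ratio test on column p — row 1: 8/1 = 8; row 2: entry 0 ≤ 0; row 3: 19/4 = 19/4; row 4: 14/2 = 7. Minimum is 19/4 at row 3 (u3 leaves); pivot element 4.
Pivot on row 3; the Z-row RHS becomes 0 − (-3)·(19/4) = 57/4.
Next entering variable (most negative Z-row entry -13/2): q.
Ratio test on column q — row 1: (13/4)/(1/2) = 13/2; row 2: 9/4 = 9/4; row 3: (19/4)/(1/2) = 19/2; row 4: (9/2)/3 = 3/2. Minimum is 3/2 at row 4 (u4 leaves); pivot element 3.
After the second pivot the Z-row RHS is 57/4 − (-13/2)·(3/2) = 24.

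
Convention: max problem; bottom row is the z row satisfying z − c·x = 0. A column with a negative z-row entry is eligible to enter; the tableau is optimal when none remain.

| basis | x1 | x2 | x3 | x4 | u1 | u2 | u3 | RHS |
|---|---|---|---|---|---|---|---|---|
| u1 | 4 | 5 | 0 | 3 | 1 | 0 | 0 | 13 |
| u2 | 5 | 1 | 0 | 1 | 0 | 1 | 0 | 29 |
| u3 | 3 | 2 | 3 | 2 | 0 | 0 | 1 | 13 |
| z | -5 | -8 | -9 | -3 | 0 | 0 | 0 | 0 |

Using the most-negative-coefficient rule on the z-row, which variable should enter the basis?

x3

Negative z-row entries: x1: -5, x2: -8, x3: -9, x4: -3.
The most negative is -9 in column x3, so x3 enters.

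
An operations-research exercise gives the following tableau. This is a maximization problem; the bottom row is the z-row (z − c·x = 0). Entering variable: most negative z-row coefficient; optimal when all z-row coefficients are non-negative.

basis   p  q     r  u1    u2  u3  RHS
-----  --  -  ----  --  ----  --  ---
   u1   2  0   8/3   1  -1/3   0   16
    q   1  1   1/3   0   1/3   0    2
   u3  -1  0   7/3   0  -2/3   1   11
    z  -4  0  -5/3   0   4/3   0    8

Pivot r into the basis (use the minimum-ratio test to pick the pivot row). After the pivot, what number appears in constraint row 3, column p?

Ratio test on column r — row 1: 16/(8/3) = 6; row 2: 2/(1/3) = 6; row 3: 11/(7/3) = 33/7. Minimum is 33/7 at row 3 (u3 leaves); pivot element 7/3.
Divide row 3 by 7/3; eliminate column r from the other rows.
In the new row 3, the p entry is the old entry divided by the pivot: (-1)/(7/3) = -3/7.

-3/7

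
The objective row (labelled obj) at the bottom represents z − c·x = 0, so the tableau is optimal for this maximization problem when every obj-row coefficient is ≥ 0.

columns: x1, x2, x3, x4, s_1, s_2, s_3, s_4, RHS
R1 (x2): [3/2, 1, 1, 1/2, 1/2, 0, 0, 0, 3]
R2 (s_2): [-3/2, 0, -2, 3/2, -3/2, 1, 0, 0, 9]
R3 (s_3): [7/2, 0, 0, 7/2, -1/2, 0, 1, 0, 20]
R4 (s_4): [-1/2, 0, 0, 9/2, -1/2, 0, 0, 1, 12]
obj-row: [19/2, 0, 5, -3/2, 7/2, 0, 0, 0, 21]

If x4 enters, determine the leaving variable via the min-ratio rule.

s_4

Column x4 entries and ratios — x2: 3/(1/2) = 6; s_2: 9/(3/2) = 6; s_3: 20/(7/2) = 40/7; s_4: 12/(9/2) = 8/3.
Smallest ratio is 8/3 in the row of s_4, so s_4 leaves.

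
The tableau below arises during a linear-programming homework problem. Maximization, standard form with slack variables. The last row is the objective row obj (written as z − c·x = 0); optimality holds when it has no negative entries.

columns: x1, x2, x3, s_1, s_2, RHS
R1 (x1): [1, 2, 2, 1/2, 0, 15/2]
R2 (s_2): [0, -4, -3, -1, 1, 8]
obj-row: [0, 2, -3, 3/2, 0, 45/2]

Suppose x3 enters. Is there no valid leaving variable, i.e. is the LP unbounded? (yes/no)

Column x3 has positive entries in row(s) 1, so the ratio test bounds it — not unbounded.

no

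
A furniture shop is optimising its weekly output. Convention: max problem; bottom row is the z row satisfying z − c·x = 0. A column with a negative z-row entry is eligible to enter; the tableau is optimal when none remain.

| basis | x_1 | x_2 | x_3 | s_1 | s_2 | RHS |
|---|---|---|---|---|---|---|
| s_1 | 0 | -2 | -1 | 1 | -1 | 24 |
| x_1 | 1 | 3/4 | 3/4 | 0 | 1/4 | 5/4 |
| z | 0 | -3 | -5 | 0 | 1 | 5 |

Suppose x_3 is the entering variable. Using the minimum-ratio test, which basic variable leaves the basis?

Column x_3 entries and ratios — s_1: -1 ≤ 0, skip; x_1: (5/4)/(3/4) = 5/3.
Smallest ratio is 5/3 in the row of x_1, so x_1 leaves.

x_1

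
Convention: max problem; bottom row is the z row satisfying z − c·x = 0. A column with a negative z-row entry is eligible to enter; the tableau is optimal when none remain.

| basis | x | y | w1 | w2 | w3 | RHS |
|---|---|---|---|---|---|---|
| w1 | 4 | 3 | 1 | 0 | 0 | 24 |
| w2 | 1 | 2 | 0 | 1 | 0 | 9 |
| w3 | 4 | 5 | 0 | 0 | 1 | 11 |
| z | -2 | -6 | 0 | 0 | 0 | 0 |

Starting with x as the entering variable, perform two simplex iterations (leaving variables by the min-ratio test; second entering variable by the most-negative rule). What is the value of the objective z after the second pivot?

66/5

Ratio test on column x — row 1: 24/4 = 6; row 2: 9/1 = 9; row 3: 11/4 = 11/4. Minimum is 11/4 at row 3 (w3 leaves); pivot element 4.
Pivot on row 3; the z-row RHS becomes 0 − (-2)·(11/4) = 11/2.
Next entering variable (most negative z-row entry -7/2): y.
Ratio test on column y — row 1: entry -2 ≤ 0; row 2: (25/4)/(3/4) = 25/3; row 3: (11/4)/(5/4) = 11/5. Minimum is 11/5 at row 3 (x leaves); pivot element 5/4.
After the second pivot the z-row RHS is 11/2 − (-7/2)·(11/5) = 66/5.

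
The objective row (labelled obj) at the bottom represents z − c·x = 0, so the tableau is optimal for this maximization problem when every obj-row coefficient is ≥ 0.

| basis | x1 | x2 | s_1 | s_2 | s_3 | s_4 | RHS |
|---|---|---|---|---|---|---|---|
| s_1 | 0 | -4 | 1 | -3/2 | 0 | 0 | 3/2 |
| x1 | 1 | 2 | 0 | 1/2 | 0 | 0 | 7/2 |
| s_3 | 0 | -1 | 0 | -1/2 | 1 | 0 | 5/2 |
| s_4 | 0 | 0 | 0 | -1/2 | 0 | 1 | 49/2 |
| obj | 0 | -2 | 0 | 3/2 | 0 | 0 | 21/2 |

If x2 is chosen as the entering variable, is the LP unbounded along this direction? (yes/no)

Column x2 has positive entries in row(s) 2, so the ratio test bounds it — not unbounded.

no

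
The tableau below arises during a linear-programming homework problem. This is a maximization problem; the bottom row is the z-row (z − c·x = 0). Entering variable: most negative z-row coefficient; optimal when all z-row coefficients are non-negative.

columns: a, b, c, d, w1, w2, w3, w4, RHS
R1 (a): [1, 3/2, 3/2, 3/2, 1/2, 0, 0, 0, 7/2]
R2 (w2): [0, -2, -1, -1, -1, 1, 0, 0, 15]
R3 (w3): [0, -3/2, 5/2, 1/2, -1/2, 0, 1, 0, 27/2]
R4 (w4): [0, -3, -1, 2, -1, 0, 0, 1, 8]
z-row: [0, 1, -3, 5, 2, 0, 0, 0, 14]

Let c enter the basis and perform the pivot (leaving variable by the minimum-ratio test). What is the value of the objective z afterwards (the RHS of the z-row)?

21

Ratio test on column c — row 1: (7/2)/(3/2) = 7/3; row 2: entry -1 ≤ 0; row 3: (27/2)/(5/2) = 27/5; row 4: entry -1 ≤ 0. Minimum is 7/3 at row 1 (a leaves); pivot element 3/2.
Pivot on row 1; the z-row RHS becomes 14 − (-3)·(7/3) = 21.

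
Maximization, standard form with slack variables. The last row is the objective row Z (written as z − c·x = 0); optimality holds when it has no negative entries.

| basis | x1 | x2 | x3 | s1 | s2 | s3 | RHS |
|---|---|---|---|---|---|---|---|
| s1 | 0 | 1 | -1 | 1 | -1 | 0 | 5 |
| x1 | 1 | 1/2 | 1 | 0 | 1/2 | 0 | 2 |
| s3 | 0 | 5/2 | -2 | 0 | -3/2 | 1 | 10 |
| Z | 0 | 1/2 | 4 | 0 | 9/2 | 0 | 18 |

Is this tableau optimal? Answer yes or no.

yes

Every Z-row coefficient is ≥ 0, so the tableau is optimal.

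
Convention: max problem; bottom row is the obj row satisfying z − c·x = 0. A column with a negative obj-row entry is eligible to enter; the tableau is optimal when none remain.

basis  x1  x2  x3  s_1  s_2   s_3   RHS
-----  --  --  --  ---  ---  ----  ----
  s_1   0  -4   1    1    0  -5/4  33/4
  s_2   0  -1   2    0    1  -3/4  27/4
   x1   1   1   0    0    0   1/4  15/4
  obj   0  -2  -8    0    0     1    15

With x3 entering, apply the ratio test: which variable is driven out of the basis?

s_2

Column x3 entries and ratios — s_1: (33/4)/1 = 33/4; s_2: (27/4)/2 = 27/8; x1: 0 ≤ 0, skip.
Smallest ratio is 27/8 in the row of s_2, so s_2 leaves.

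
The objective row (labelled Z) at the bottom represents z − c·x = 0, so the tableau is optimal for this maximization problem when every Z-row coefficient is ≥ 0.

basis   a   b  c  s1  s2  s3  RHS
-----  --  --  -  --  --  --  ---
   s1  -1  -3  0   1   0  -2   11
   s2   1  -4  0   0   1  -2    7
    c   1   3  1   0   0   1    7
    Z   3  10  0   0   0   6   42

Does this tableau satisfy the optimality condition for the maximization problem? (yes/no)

yes

Every Z-row coefficient is ≥ 0, so the tableau is optimal.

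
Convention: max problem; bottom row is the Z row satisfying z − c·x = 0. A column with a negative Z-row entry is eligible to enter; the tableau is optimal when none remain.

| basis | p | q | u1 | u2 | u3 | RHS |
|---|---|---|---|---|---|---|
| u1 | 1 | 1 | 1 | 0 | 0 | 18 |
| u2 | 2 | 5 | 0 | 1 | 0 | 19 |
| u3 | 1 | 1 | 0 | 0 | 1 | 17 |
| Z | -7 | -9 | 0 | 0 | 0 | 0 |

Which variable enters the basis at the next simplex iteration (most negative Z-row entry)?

Negative Z-row entries: p: -7, q: -9.
The most negative is -9 in column q, so q enters.

q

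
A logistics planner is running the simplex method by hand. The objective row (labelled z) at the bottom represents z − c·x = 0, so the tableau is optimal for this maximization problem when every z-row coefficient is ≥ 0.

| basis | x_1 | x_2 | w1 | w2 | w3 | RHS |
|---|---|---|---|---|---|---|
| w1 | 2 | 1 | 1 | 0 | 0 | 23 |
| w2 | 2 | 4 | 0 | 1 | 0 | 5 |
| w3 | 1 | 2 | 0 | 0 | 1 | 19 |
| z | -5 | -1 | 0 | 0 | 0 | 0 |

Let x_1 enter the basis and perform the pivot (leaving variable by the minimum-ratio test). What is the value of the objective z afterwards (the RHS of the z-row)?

25/2

Ratio test on column x_1 — row 1: 23/2 = 23/2; row 2: 5/2 = 5/2; row 3: 19/1 = 19. Minimum is 5/2 at row 2 (w2 leaves); pivot element 2.
Pivot on row 2; the z-row RHS becomes 0 − (-5)·(5/2) = 25/2.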